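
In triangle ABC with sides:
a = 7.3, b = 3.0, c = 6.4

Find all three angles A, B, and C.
Law of cosines for each angle (a² = 53.29, b² = 9, c² = 40.96):
cos(A) = (b² + c² − a²)/(2bc) = (9 + 40.96 − 53.29)/(2·3.0·6.4) = -3.33/38.4 ≈ -0.0867187  ⇒  A ≈ 94.9749°
cos(B) = (a² + c² − b²)/(2ac) = (53.29 + 40.96 − 9)/(2·7.3·6.4) = 85.25/93.44 ≈ 0.91235  ⇒  B ≈ 24.1678°
cos(C) = (a² + b² − c²)/(2ab) = (53.29 + 9 − 40.96)/(2·7.3·3.0) = 21.33/43.8 ≈ 0.486986  ⇒  C ≈ 60.8573°
Check: A + B + C ≈ 180°

A = 94.97°, B = 24.17°, C = 60.86°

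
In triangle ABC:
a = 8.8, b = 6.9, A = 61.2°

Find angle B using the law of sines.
a/sin(A) = b/sin(B)  ⇒  sin(B) = b·sin(A)/a = 6.9·sin(61.2°)/8.8
sin(61.2°) ≈ 0.876307
sin(B) ≈ 6.9·0.876307/8.8 ≈ 6.04652/8.8 ≈ 0.687104
B = arcsin(0.687104) ≈ 43.4013°
(Since b ≤ a we need B ≤ A, so the obtuse alternative 180° − 43.4013° ≈ 136.599° is rejected.)

B = 43.4°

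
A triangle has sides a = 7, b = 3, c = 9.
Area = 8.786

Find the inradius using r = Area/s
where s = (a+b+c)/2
s = (7 + 3 + 9)/2 = 19/2 = 9.5
r = Area/s = 8.786/9.5 ≈ 0.924842

r = 0.9248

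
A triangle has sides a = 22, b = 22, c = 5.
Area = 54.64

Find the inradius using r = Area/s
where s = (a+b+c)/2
s = (22 + 22 + 5)/2 = 49/2 = 24.5
r = Area/s = 54.64/24.5 ≈ 2.2302

r = 2.23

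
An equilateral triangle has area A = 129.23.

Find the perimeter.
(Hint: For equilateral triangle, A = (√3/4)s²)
A = (√3/4)s²  ⇒  s² = 4A/√3 = 4·129.23/√3 = 516.92/1.73205 ≈ 298.444
s ≈ √298.444 ≈ 17.2755
Perimeter = 3s ≈ 3·17.2755 ≈ 51.8266

Perimeter = 51.83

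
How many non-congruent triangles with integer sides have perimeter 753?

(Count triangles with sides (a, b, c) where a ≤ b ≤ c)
Let a ≤ b ≤ c with a + b + c = 753. The only binding inequality is a + b > c, i.e. 753 − c > c, so c < 753/2; and c ≥ 753/3 since c is the largest side.
So 251 ≤ c ≤ 376. For each c, b runs from ⌈(753 − c)/2⌉ up to c (then a = 753 − b − c satisfies 1 ≤ a ≤ b automatically), giving c − ⌈(753 − c)/2⌉ + 1 choices.
Summing over c: 1 + 2 + 4 + 5 + … + 187 + 188  (126 terms, c = 251, …, 376) = 11907
Check (closed form: nearest integer to p²/48 for even p, (p+3)²/48 for odd p): (753+3)²/48 = 756²/48 = 571536/48 ≈ 11907.00 → 11907

11907 triangles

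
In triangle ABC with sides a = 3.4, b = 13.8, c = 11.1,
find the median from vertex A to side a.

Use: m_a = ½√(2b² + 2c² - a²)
m_a = ½√(2·13.8² + 2·11.1² − 3.4²) = ½√(2·190.44 + 2·123.21 − 11.56) = ½√(380.88 + 246.42 − 11.56) = ½√615.74
√615.74 ≈ 24.8141, so m_a ≈ 12.4071

m_a = 12.41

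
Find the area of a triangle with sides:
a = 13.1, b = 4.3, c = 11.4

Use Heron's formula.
s = (13.1 + 4.3 + 11.4)/2 = 28.8/2 = 14.4
s − a = 1.3, s − b = 10.1, s − c = 3
s(s−a)(s−b)(s−c) = 14.4·1.3·10.1·3 ≈ 567.216
Area = √567.216 ≈ 23.8163

Area = 23.82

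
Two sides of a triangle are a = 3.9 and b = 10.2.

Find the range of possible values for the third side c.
Triangle inequality: |a − b| < c < a + b
|a − b| = |3.9 − 10.2| = 6.3
a + b = 3.9 + 10.2 = 14.1

6.3 < c < 14.1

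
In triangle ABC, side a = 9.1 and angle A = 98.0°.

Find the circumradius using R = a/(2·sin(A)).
R = a/(2·sin(A)) = 9.1/(2·sin(98.0°))
sin(98.0°) ≈ 0.990268
R ≈ 9.1/(2·0.990268) = 9.1/1.98054 ≈ 4.59472

R = 4.595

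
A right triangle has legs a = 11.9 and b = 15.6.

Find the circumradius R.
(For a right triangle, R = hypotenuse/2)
Hypotenuse c = √(a² + b²) = √(141.61 + 243.36) = √384.97 ≈ 19.6207
R = c/2 ≈ 19.6207/2 ≈ 9.81033

R = 9.81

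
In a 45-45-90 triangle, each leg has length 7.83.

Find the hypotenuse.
In a 45-45-90 triangle the sides are in ratio 1 : 1 : √2, so hypotenuse = leg·√2.
Hypotenuse = 7.83·√2 ≈ 7.83·1.41421 ≈ 11.0733

Hypotenuse = 7.83√2 = 11.07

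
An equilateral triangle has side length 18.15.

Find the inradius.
r = Area/s with s the semi-perimeter.
Area = (√3/4)·18.15² = (√3/4)·329.4225 ≈ 0.433013·329.4225 ≈ 142.644
s = 3·18.15/2 = 27.225
r ≈ 142.644/27.225 ≈ 5.23945
(Equivalently r = side/(2√3) = 18.15/3.4641 ≈ 5.23945.)

r = 5.239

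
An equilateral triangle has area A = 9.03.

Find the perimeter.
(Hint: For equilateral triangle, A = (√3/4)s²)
A = (√3/4)s²  ⇒  s² = 4A/√3 = 4·9.03/√3 = 36.12/1.73205 ≈ 20.8539
s ≈ √20.8539 ≈ 4.56661
Perimeter = 3s ≈ 3·4.56661 ≈ 13.6998

Perimeter = 13.7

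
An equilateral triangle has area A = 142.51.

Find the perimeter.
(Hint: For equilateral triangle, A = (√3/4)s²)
A = (√3/4)s²  ⇒  s² = 4A/√3 = 4·142.51/√3 = 570.04/1.73205 ≈ 329.113
s ≈ √329.113 ≈ 18.1415
Perimeter = 3s ≈ 3·18.1415 ≈ 54.4244

Perimeter = 54.42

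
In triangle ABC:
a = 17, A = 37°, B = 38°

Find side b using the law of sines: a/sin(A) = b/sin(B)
a/sin(A) = b/sin(B)  ⇒  b = a·sin(B)/sin(A) = 17·sin(38°)/sin(37°)
sin(38°) ≈ 0.615661, sin(37°) ≈ 0.601815
b ≈ 17·0.615661/0.601815 ≈ 10.4662/0.601815 ≈ 17.3911

b = 17.39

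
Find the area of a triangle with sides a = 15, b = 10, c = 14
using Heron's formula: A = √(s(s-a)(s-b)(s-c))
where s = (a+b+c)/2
s = (15 + 10 + 14)/2 = 39/2 = 19.5
s − a = 4.5, s − b = 9.5, s − c = 5.5
s(s−a)(s−b)(s−c) = 19.5·4.5·9.5·5.5 = 4584.9375
Area = √4584.9375 ≈ 67.7122

s = 19.5, Area = 67.71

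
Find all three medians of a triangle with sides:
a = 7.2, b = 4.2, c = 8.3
Median formula: m_a = ½√(2b² + 2c² − a²) (and cyclically). a² = 51.84, b² = 17.64, c² = 68.89.
m_a = ½√(2·17.64 + 2·68.89 − 51.84) = ½√121.22 ≈ ½·11.01 ≈ 5.505
m_b = ½√(2·51.84 + 2·68.89 − 17.64) = ½√223.82 ≈ ½·14.9606 ≈ 7.48031
m_c = ½√(2·51.84 + 2·17.64 − 68.89) = ½√70.07 ≈ ½·8.37078 ≈ 4.18539

m_a = 5.505, m_b = 7.48, m_c = 4.185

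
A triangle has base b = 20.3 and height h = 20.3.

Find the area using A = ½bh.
A = ½·b·h = ½·20.3·20.3 = ½·412.09 = 206.045

Area = 206.045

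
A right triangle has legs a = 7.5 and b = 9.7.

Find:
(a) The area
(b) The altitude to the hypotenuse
(a) The legs are perpendicular, so Area = ½·a·b = ½·7.5·9.7 = ½·72.75 = 36.375
(b) Hypotenuse c = √(a² + b²) = √(56.25 + 94.09) = √150.34 ≈ 12.2613
    Area = ½·c·h_c  ⇒  h_c = 2·Area/c = 72.75/12.2613 ≈ 5.93329

Area = 36.375, h_c = 5.933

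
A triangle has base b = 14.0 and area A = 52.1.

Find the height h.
A = ½·b·h  ⇒  h = 2A/b = 2·52.1/14.0 = 104.2/14.0 ≈ 7.44286

h = 7.443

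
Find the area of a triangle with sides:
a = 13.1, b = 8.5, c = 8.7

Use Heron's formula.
s = (13.1 + 8.5 + 8.7)/2 = 30.3/2 = 15.15
s − a = 2.05, s − b = 6.65, s − c = 6.45
s(s−a)(s−b)(s−c) = 15.15·2.05·6.65·6.45 ≈ 1332.13
Area = √1332.13 ≈ 36.4984

Area = 36.5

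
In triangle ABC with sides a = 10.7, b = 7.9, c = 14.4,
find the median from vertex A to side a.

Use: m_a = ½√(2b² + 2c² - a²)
m_a = ½√(2·7.9² + 2·14.4² − 10.7²) = ½√(2·62.41 + 2·207.36 − 114.49) = ½√(124.82 + 414.72 − 114.49) = ½√425.05
√425.05 ≈ 20.6167, so m_a ≈ 10.3084

m_a = 10.31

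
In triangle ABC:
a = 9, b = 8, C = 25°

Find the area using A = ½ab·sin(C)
A = ½·a·b·sin(C) = ½·9·8·sin(25°)
sin(25°) ≈ 0.422618
A ≈ ½·72·0.422618 = 36·0.422618 ≈ 15.2143

Area = 15.21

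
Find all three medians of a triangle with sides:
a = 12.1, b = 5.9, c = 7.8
Median formula: m_a = ½√(2b² + 2c² − a²) (and cyclically). a² = 146.41, b² = 34.81, c² = 60.84.
m_a = ½√(2·34.81 + 2·60.84 − 146.41) = ½√44.89 ≈ ½·6.7 ≈ 3.35
m_b = ½√(2·146.41 + 2·60.84 − 34.81) = ½√379.69 ≈ ½·19.4856 ≈ 9.74282
m_c = ½√(2·146.41 + 2·34.81 − 60.84) = ½√301.6 ≈ ½·17.3666 ≈ 8.68332

m_a = 3.35, m_b = 9.743, m_c = 8.683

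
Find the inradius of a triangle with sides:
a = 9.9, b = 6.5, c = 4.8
r = Area/s where s is the semi-perimeter.
s = (9.9 + 6.5 + 4.8)/2 = 21.2/2 = 10.6
Area = √(s(s−a)(s−b)(s−c)) = √(10.6·0.7·4.1·5.8) ≈ √176.448 ≈ 13.2834
r ≈ 13.2834/10.6 ≈ 1.25315

r = 1.253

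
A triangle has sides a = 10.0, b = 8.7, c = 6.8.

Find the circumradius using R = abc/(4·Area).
First find the area with Heron's formula.
s = (10.0 + 8.7 + 6.8)/2 = 12.75
Area = √(s(s−a)(s−b)(s−c)) = √(12.75·2.75·4.05·5.95) ≈ √844.919 ≈ 29.0675
abc = 10.0·8.7·6.8 = 591.6
R = abc/(4·Area) ≈ 591.6/(4·29.0675) = 591.6/116.27 ≈ 5.08816

R = 5.088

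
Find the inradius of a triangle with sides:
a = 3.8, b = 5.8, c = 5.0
r = Area/s where s is the semi-perimeter.
s = (3.8 + 5.8 + 5.0)/2 = 14.6/2 = 7.3
Area = √(s(s−a)(s−b)(s−c)) = √(7.3·3.5·1.5·2.3) ≈ √88.1475 ≈ 9.38869
r ≈ 9.38869/7.3 ≈ 1.28612

r = 1.286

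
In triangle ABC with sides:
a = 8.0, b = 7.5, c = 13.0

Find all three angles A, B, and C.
Law of cosines for each angle (a² = 64, b² = 56.25, c² = 169):
cos(A) = (b² + c² − a²)/(2bc) = (56.25 + 169 − 64)/(2·7.5·13.0) = 161.25/195 ≈ 0.826923  ⇒  A ≈ 34.2161°
cos(B) = (a² + c² − b²)/(2ac) = (64 + 169 − 56.25)/(2·8.0·13.0) = 176.75/208 ≈ 0.84976  ⇒  B ≈ 31.8145°
cos(C) = (a² + b² − c²)/(2ab) = (64 + 56.25 − 169)/(2·8.0·7.5) = -48.75/120 ≈ -0.40625  ⇒  C ≈ 113.969°
Check: A + B + C ≈ 180°

A = 34.22°, B = 31.81°, C = 114°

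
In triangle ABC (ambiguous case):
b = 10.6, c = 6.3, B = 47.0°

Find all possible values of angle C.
b/sin(B) = c/sin(C)  ⇒  sin(C) = c·sin(B)/b = 6.3·sin(47.0°)/10.6
sin(47.0°) ≈ 0.731354
sin(C) ≈ 6.3·0.731354/10.6 ≈ 4.60753/10.6 ≈ 0.434672
Candidate 1: C₁ = arcsin(0.434672) ≈ 25.7645°  →  A = 180° − 47.0° − 25.7645° ≈ 107.236° > 0, valid
Candidate 2: C₂ = 180° − C₁ ≈ 154.236°  →  A = 180° − 47.0° − 154.236° ≈ -21.2355° ≤ 0, not a valid triangle

C = 25.76° (one solution)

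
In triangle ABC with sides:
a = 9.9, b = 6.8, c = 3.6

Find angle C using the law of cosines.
c² = a² + b² − 2ab·cos(C)  ⇒  cos(C) = (a² + b² − c²)/(2ab)
cos(C) = (9.9² + 6.8² − 3.6²)/(2·9.9·6.8) = (98.01 + 46.24 − 12.96)/134.64 = 131.29/134.64 ≈ 0.975119
C = arccos(0.975119) ≈ 12.8079°

C = 12.81°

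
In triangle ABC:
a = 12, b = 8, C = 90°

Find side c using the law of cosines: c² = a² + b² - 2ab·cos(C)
c² = 12² + 8² − 2·12·8·cos(90°)
cos(90°) ≈ 0
c² ≈ 144 + 64 − 192·(0) ≈ 208 − 0 ≈ 208
c ≈ √208 ≈ 14.4222

c = 14.42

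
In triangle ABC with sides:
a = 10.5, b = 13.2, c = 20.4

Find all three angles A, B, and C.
Law of cosines for each angle (a² = 110.25, b² = 174.24, c² = 416.16):
cos(A) = (b² + c² − a²)/(2bc) = (174.24 + 416.16 − 110.25)/(2·13.2·20.4) = 480.15/538.56 ≈ 0.891544  ⇒  A ≈ 26.9321°
cos(B) = (a² + c² − b²)/(2ac) = (110.25 + 416.16 − 174.24)/(2·10.5·20.4) = 352.17/428.4 ≈ 0.822059  ⇒  B ≈ 34.7086°
cos(C) = (a² + b² − c²)/(2ab) = (110.25 + 174.24 − 416.16)/(2·10.5·13.2) = -131.67/277.2 ≈ -0.475  ⇒  C ≈ 118.359°
Check: A + B + C ≈ 180°

A = 26.93°, B = 34.71°, C = 118.4°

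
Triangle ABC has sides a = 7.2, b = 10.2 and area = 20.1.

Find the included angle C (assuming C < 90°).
Area = ½·a·b·sin(C)  ⇒  sin(C) = 2·Area/(a·b) = 2·20.1/(7.2·10.2) = 40.2/73.44 ≈ 0.547386
C = arcsin(0.547386) ≈ 33.1878° (taking the acute solution since C < 90°)

C = 33.19°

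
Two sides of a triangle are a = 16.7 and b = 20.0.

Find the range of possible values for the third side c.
Triangle inequality: |a − b| < c < a + b
|a − b| = |16.7 − 20.0| = 3.3
a + b = 16.7 + 20.0 = 36.7

3.3 < c < 36.7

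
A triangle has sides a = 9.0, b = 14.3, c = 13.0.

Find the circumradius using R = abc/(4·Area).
First find the area with Heron's formula.
s = (9.0 + 14.3 + 13.0)/2 = 18.15
Area = √(s(s−a)(s−b)(s−c)) = √(18.15·9.15·3.85·5.15) ≈ √3292.8 ≈ 57.3829
abc = 9.0·14.3·13.0 = 1673.1
R = abc/(4·Area) ≈ 1673.1/(4·57.3829) = 1673.1/229.532 ≈ 7.28919

R = 7.289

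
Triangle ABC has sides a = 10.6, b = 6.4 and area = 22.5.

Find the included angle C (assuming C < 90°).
Area = ½·a·b·sin(C)  ⇒  sin(C) = 2·Area/(a·b) = 2·22.5/(10.6·6.4) = 45/67.84 ≈ 0.663325
C = arcsin(0.663325) ≈ 41.554° (taking the acute solution since C < 90°)

C = 41.55°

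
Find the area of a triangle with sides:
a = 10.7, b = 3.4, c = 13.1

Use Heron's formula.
s = (10.7 + 3.4 + 13.1)/2 = 27.2/2 = 13.6
s − a = 2.9, s − b = 10.2, s − c = 0.5
s(s−a)(s−b)(s−c) = 13.6·2.9·10.2·0.5 ≈ 201.144
Area = √201.144 ≈ 14.1825

Area = 14.18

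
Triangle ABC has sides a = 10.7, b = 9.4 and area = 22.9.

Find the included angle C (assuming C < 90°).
Area = ½·a·b·sin(C)  ⇒  sin(C) = 2·Area/(a·b) = 2·22.9/(10.7·9.4) = 45.8/100.58 ≈ 0.455359
C = arcsin(0.455359) ≈ 27.088° (taking the acute solution since C < 90°)

C = 27.09°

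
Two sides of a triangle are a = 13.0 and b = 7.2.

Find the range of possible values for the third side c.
Triangle inequality: |a − b| < c < a + b
|a − b| = |13.0 − 7.2| = 5.8
a + b = 13.0 + 7.2 = 20.2

5.8 < c < 20.2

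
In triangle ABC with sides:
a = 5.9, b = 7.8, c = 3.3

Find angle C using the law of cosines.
c² = a² + b² − 2ab·cos(C)  ⇒  cos(C) = (a² + b² − c²)/(2ab)
cos(C) = (5.9² + 7.8² − 3.3²)/(2·5.9·7.8) = (34.81 + 60.84 − 10.89)/92.04 = 84.76/92.04 ≈ 0.920904
C = arccos(0.920904) ≈ 22.9414°

C = 22.94°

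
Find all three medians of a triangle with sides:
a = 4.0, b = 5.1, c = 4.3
Median formula: m_a = ½√(2b² + 2c² − a²) (and cyclically). a² = 16, b² = 26.01, c² = 18.49.
m_a = ½√(2·26.01 + 2·18.49 − 16) = ½√73 ≈ ½·8.544 ≈ 4.272
m_b = ½√(2·16 + 2·18.49 − 26.01) = ½√42.97 ≈ ½·6.55515 ≈ 3.27758
m_c = ½√(2·16 + 2·26.01 − 18.49) = ½√65.53 ≈ ½·8.09506 ≈ 4.04753

m_a = 4.272, m_b = 3.278, m_c = 4.048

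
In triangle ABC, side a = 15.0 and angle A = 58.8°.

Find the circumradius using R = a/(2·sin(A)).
R = a/(2·sin(A)) = 15.0/(2·sin(58.8°))
sin(58.8°) ≈ 0.855364
R ≈ 15.0/(2·0.855364) = 15.0/1.71073 ≈ 8.76819

R = 8.768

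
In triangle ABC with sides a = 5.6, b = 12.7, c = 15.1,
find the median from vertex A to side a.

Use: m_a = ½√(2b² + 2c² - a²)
m_a = ½√(2·12.7² + 2·15.1² − 5.6²) = ½√(2·161.29 + 2·228.01 − 31.36) = ½√(322.58 + 456.02 − 31.36) = ½√747.24
√747.24 ≈ 27.3357, so m_a ≈ 13.6678

m_a = 13.67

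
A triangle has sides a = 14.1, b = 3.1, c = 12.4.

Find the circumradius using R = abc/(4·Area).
First find the area with Heron's formula.
s = (14.1 + 3.1 + 12.4)/2 = 14.8
Area = √(s(s−a)(s−b)(s−c)) = √(14.8·0.7·11.7·2.4) ≈ √290.909 ≈ 17.056
abc = 14.1·3.1·12.4 = 542.004
R = abc/(4·Area) ≈ 542.004/(4·17.056) = 542.004/68.2242 ≈ 7.94445

R = 7.944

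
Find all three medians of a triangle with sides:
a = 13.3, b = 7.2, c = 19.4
Median formula: m_a = ½√(2b² + 2c² − a²) (and cyclically). a² = 176.89, b² = 51.84, c² = 376.36.
m_a = ½√(2·51.84 + 2·376.36 − 176.89) = ½√679.51 ≈ ½·26.0674 ≈ 13.0337
m_b = ½√(2·176.89 + 2·376.36 − 51.84) = ½√1054.66 ≈ ½·32.4755 ≈ 16.2378
m_c = ½√(2·176.89 + 2·51.84 − 376.36) = ½√81.1 ≈ ½·9.00555 ≈ 4.50278

m_a = 13.03, m_b = 16.24, m_c = 4.503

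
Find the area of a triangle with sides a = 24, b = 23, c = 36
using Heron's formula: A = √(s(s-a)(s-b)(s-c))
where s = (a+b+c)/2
s = (24 + 23 + 36)/2 = 83/2 = 41.5
s − a = 17.5, s − b = 18.5, s − c = 5.5
s(s−a)(s−b)(s−c) = 41.5·17.5·18.5·5.5 = 73895.9375
Area = √73895.9375 ≈ 271.838

s = 41.5, Area = 271.8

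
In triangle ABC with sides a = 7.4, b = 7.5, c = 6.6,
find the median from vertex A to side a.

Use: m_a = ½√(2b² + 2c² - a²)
m_a = ½√(2·7.5² + 2·6.6² − 7.4²) = ½√(2·56.25 + 2·43.56 − 54.76) = ½√(112.5 + 87.12 − 54.76) = ½√144.86
√144.86 ≈ 12.0358, so m_a ≈ 6.01789

m_a = 6.018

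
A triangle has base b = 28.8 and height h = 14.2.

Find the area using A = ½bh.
A = ½·b·h = ½·28.8·14.2 = ½·408.96 = 204.48

Area = 204.48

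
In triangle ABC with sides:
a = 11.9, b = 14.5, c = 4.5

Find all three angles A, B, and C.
Law of cosines for each angle (a² = 141.61, b² = 210.25, c² = 20.25):
cos(A) = (b² + c² − a²)/(2bc) = (210.25 + 20.25 − 141.61)/(2·14.5·4.5) = 88.89/130.5 ≈ 0.681149  ⇒  A ≈ 47.0665°
cos(B) = (a² + c² − b²)/(2ac) = (141.61 + 20.25 − 210.25)/(2·11.9·4.5) = -48.39/107.1 ≈ -0.451821  ⇒  B ≈ 116.861°
cos(C) = (a² + b² − c²)/(2ab) = (141.61 + 210.25 − 20.25)/(2·11.9·14.5) = 331.61/345.1 ≈ 0.96091  ⇒  C ≈ 16.073°
Check: A + B + C ≈ 180°

A = 47.07°, B = 116.9°, C = 16.07°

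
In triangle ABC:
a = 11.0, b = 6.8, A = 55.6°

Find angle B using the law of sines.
a/sin(A) = b/sin(B)  ⇒  sin(B) = b·sin(A)/a = 6.8·sin(55.6°)/11.0
sin(55.6°) ≈ 0.825113
sin(B) ≈ 6.8·0.825113/11.0 ≈ 5.61077/11.0 ≈ 0.51007
B = arcsin(0.51007) ≈ 30.6685°
(Since b ≤ a we need B ≤ A, so the obtuse alternative 180° − 30.6685° ≈ 149.331° is rejected.)

B = 30.67°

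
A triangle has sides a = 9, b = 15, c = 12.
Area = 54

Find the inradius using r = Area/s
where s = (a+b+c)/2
s = (9 + 15 + 12)/2 = 36/2 = 18
r = Area/s = 54/18 ≈ 3

r = 3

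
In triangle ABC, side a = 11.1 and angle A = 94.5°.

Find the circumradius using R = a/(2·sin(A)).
R = a/(2·sin(A)) = 11.1/(2·sin(94.5°))
sin(94.5°) ≈ 0.996917
R ≈ 11.1/(2·0.996917) = 11.1/1.99383 ≈ 5.56716

R = 5.567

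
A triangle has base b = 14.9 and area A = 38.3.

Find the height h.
A = ½·b·h  ⇒  h = 2A/b = 2·38.3/14.9 = 76.6/14.9 ≈ 5.14094

h = 5.141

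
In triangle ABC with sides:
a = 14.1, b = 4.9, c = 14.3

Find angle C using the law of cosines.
c² = a² + b² − 2ab·cos(C)  ⇒  cos(C) = (a² + b² − c²)/(2ab)
cos(C) = (14.1² + 4.9² − 14.3²)/(2·14.1·4.9) = (198.81 + 24.01 − 204.49)/138.18 = 18.33/138.18 ≈ 0.132653
C = arccos(0.132653) ≈ 82.3771°

C = 82.38°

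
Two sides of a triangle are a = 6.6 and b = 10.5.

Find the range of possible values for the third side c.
Triangle inequality: |a − b| < c < a + b
|a − b| = |6.6 − 10.5| = 3.9
a + b = 6.6 + 10.5 = 17.1

3.9 < c < 17.1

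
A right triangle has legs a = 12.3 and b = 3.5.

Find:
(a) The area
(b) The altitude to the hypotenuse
(a) The legs are perpendicular, so Area = ½·a·b = ½·12.3·3.5 = ½·43.05 = 21.525
(b) Hypotenuse c = √(a² + b²) = √(151.29 + 12.25) = √163.54 ≈ 12.7883
    Area = ½·c·h_c  ⇒  h_c = 2·Area/c = 43.05/12.7883 ≈ 3.36636

Area = 21.525, h_c = 3.366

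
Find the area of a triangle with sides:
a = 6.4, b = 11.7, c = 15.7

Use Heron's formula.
s = (6.4 + 11.7 + 15.7)/2 = 33.8/2 = 16.9
s − a = 10.5, s − b = 5.2, s − c = 1.2
s(s−a)(s−b)(s−c) = 16.9·10.5·5.2·1.2 ≈ 1107.29
Area = √1107.29 ≈ 33.2759

Area = 33.28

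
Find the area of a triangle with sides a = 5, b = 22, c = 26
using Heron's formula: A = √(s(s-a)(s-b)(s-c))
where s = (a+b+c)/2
s = (5 + 22 + 26)/2 = 53/2 = 26.5
s − a = 21.5, s − b = 4.5, s − c = 0.5
s(s−a)(s−b)(s−c) = 26.5·21.5·4.5·0.5 = 1281.9375
Area = √1281.9375 ≈ 35.8042

s = 26.5, Area = 35.8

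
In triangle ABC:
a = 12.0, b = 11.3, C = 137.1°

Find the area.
Two sides and the included angle (SAS): A = ½·a·b·sin(C) = ½·12.0·11.3·sin(137.1°)
sin(137.1°) ≈ 0.680721
A ≈ ½·135.6·0.680721 = 67.8·0.680721 ≈ 46.1529

Area = 46.15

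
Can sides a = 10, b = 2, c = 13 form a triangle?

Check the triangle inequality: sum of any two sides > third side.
a + b vs c: 10 + 2 = 12 ≤ 13  ✗
a + c vs b: 10 + 13 = 23 > 2  ✓
b + c vs a: 2 + 13 = 15 > 10  ✓

No: 10 + 2 = 12 is not > 13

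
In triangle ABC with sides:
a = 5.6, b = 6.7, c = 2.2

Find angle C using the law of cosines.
c² = a² + b² − 2ab·cos(C)  ⇒  cos(C) = (a² + b² − c²)/(2ab)
cos(C) = (5.6² + 6.7² − 2.2²)/(2·5.6·6.7) = (31.36 + 44.89 − 4.84)/75.04 = 71.41/75.04 ≈ 0.951626
C = arccos(0.951626) ≈ 17.8941°

C = 17.89°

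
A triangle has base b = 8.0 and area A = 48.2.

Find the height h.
A = ½·b·h  ⇒  h = 2A/b = 2·48.2/8.0 = 96.4/8.0 ≈ 12.05

h = 12.05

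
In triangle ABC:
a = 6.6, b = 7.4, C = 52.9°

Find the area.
Two sides and the included angle (SAS): A = ½·a·b·sin(C) = ½·6.6·7.4·sin(52.9°)
sin(52.9°) ≈ 0.797584
A ≈ ½·48.84·0.797584 = 24.42·0.797584 ≈ 19.477

Area = 19.48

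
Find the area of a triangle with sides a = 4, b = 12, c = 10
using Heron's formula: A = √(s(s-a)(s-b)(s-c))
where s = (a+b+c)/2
s = (4 + 12 + 10)/2 = 26/2 = 13
s − a = 9, s − b = 1, s − c = 3
s(s−a)(s−b)(s−c) = 13·9·1·3 = 351
Area = √351 ≈ 18.735

s = 13.0, Area = 18.73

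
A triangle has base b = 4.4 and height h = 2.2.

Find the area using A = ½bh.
A = ½·b·h = ½·4.4·2.2 = ½·9.68 = 4.84

Area = 4.84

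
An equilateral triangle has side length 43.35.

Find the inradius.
r = Area/s with s the semi-perimeter.
Area = (√3/4)·43.35² = (√3/4)·1879.2225 ≈ 0.433013·1879.2225 ≈ 813.727
s = 3·43.35/2 = 65.025
r ≈ 813.727/65.025 ≈ 12.5141
(Equivalently r = side/(2√3) = 43.35/3.4641 ≈ 12.5141.)

r = 12.51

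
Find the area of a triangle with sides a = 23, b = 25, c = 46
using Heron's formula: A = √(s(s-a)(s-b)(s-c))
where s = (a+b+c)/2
s = (23 + 25 + 46)/2 = 94/2 = 47
s − a = 24, s − b = 22, s − c = 1
s(s−a)(s−b)(s−c) = 47·24·22·1 = 24816
Area = √24816 ≈ 157.531

s = 47.0, Area = 157.5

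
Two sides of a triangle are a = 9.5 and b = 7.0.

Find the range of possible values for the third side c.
Triangle inequality: |a − b| < c < a + b
|a − b| = |9.5 − 7.0| = 2.5
a + b = 9.5 + 7.0 = 16.5

2.5 < c < 16.5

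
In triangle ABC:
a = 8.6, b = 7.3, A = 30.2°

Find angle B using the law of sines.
a/sin(A) = b/sin(B)  ⇒  sin(B) = b·sin(A)/a = 7.3·sin(30.2°)/8.6
sin(30.2°) ≈ 0.50302
sin(B) ≈ 7.3·0.50302/8.6 ≈ 3.67205/8.6 ≈ 0.426982
B = arcsin(0.426982) ≈ 25.2762°
(Since b ≤ a we need B ≤ A, so the obtuse alternative 180° − 25.2762° ≈ 154.724° is rejected.)

B = 25.28°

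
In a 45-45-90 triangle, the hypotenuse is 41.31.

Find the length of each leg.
In a 45-45-90 triangle hypotenuse = leg·√2, so leg = hypotenuse/√2.
Leg = 41.31/√2 ≈ 41.31/1.41421 ≈ 29.2106

Each leg = 29.21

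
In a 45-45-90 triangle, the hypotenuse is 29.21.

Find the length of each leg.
In a 45-45-90 triangle hypotenuse = leg·√2, so leg = hypotenuse/√2.
Leg = 29.21/√2 ≈ 29.21/1.41421 ≈ 20.6546

Each leg = 20.65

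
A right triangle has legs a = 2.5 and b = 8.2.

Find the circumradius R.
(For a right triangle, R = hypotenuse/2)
Hypotenuse c = √(a² + b²) = √(6.25 + 67.24) = √73.49 ≈ 8.57263
R = c/2 ≈ 8.57263/2 ≈ 4.28632

R = 4.286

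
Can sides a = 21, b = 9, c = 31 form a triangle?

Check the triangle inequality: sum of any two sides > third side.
a + b vs c: 21 + 9 = 30 ≤ 31  ✗
a + c vs b: 21 + 31 = 52 > 9  ✓
b + c vs a: 9 + 31 = 40 > 21  ✓

No: 21 + 9 = 30 is not > 31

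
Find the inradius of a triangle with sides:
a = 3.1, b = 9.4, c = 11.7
r = Area/s where s is the semi-perimeter.
s = (3.1 + 9.4 + 11.7)/2 = 24.2/2 = 12.1
Area = √(s(s−a)(s−b)(s−c)) = √(12.1·9·2.7·0.4) ≈ √117.612 ≈ 10.8449
r ≈ 10.8449/12.1 ≈ 0.896273

r = 0.8963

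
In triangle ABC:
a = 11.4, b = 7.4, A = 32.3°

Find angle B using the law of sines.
a/sin(A) = b/sin(B)  ⇒  sin(B) = b·sin(A)/a = 7.4·sin(32.3°)/11.4
sin(32.3°) ≈ 0.534352
sin(B) ≈ 7.4·0.534352/11.4 ≈ 3.95421/11.4 ≈ 0.34686
B = arcsin(0.34686) ≈ 20.2954°
(Since b ≤ a we need B ≤ A, so the obtuse alternative 180° − 20.2954° ≈ 159.705° is rejected.)

B = 20.3°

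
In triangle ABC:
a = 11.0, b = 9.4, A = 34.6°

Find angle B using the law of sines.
a/sin(A) = b/sin(B)  ⇒  sin(B) = b·sin(A)/a = 9.4·sin(34.6°)/11.0
sin(34.6°) ≈ 0.567844
sin(B) ≈ 9.4·0.567844/11.0 ≈ 5.33773/11.0 ≈ 0.485248
B = arcsin(0.485248) ≈ 29.0287°
(Since b ≤ a we need B ≤ A, so the obtuse alternative 180° − 29.0287° ≈ 150.971° is rejected.)

B = 29.03°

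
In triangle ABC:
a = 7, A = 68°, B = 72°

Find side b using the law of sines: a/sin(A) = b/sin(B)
a/sin(A) = b/sin(B)  ⇒  b = a·sin(B)/sin(A) = 7·sin(72°)/sin(68°)
sin(72°) ≈ 0.951057, sin(68°) ≈ 0.927184
b ≈ 7·0.951057/0.927184 ≈ 6.6574/0.927184 ≈ 7.18023

b = 7.18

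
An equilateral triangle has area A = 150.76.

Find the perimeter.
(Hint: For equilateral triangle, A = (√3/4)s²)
A = (√3/4)s²  ⇒  s² = 4A/√3 = 4·150.76/√3 = 603.04/1.73205 ≈ 348.165
s ≈ √348.165 ≈ 18.6592
Perimeter = 3s ≈ 3·18.6592 ≈ 55.9776

Perimeter = 55.98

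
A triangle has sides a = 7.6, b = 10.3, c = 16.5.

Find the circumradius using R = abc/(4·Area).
First find the area with Heron's formula.
s = (7.6 + 10.3 + 16.5)/2 = 17.2
Area = √(s(s−a)(s−b)(s−c)) = √(17.2·9.6·6.9·0.7) ≈ √797.53 ≈ 28.2406
abc = 7.6·10.3·16.5 = 1291.62
R = abc/(4·Area) ≈ 1291.62/(4·28.2406) = 1291.62/112.962 ≈ 11.4341

R = 11.43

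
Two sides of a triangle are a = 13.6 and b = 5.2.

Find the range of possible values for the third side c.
Triangle inequality: |a − b| < c < a + b
|a − b| = |13.6 − 5.2| = 8.4
a + b = 13.6 + 5.2 = 18.8

8.4 < c < 18.8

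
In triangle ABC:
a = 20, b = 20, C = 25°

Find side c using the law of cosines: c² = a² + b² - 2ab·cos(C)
c² = 20² + 20² − 2·20·20·cos(25°)
cos(25°) ≈ 0.906308
c² ≈ 400 + 400 − 800·(0.906308) ≈ 800 − 725.046 ≈ 74.9538
c ≈ √74.9538 ≈ 8.65758

c = 8.658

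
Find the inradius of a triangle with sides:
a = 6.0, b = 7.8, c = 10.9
r = Area/s where s is the semi-perimeter.
s = (6.0 + 7.8 + 10.9)/2 = 24.7/2 = 12.35
Area = √(s(s−a)(s−b)(s−c)) = √(12.35·6.35·4.55·1.45) ≈ √517.392 ≈ 22.7463
r ≈ 22.7463/12.35 ≈ 1.8418

r = 1.842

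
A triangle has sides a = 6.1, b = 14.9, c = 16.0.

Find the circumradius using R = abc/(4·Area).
First find the area with Heron's formula.
s = (6.1 + 14.9 + 16.0)/2 = 18.5
Area = √(s(s−a)(s−b)(s−c)) = √(18.5·12.4·3.6·2.5) ≈ √2064.6 ≈ 45.4379
abc = 6.1·14.9·16.0 = 1454.24
R = abc/(4·Area) ≈ 1454.24/(4·45.4379) = 1454.24/181.751 ≈ 8.00126

R = 8.001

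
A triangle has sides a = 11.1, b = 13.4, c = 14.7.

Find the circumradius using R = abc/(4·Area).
First find the area with Heron's formula.
s = (11.1 + 13.4 + 14.7)/2 = 19.6
Area = √(s(s−a)(s−b)(s−c)) = √(19.6·8.5·6.2·4.9) ≈ √5061.31 ≈ 71.1429
abc = 11.1·13.4·14.7 = 2186.478
R = abc/(4·Area) ≈ 2186.478/(4·71.1429) = 2186.478/284.571 ≈ 7.68341

R = 7.683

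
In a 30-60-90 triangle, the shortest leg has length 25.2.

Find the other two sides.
In a 30-60-90 triangle the sides are in ratio 1 : √3 : 2 (short leg : long leg : hypotenuse).
Long leg = 25.2·√3 ≈ 25.2·1.73205 ≈ 43.6477
Hypotenuse = 2·25.2 = 50.4

Long leg = 25.2√3 = 43.65, Hypotenuse = 50.4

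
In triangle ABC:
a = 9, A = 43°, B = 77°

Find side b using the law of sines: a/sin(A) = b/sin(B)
a/sin(A) = b/sin(B)  ⇒  b = a·sin(B)/sin(A) = 9·sin(77°)/sin(43°)
sin(77°) ≈ 0.97437, sin(43°) ≈ 0.681998
b ≈ 9·0.97437/0.681998 ≈ 8.76933/0.681998 ≈ 12.8583

b = 12.86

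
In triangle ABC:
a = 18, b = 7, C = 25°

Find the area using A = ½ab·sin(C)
A = ½·a·b·sin(C) = ½·18·7·sin(25°)
sin(25°) ≈ 0.422618
A ≈ ½·126·0.422618 = 63·0.422618 ≈ 26.625

Area = 26.62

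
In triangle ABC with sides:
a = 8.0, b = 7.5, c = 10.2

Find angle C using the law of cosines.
c² = a² + b² − 2ab·cos(C)  ⇒  cos(C) = (a² + b² − c²)/(2ab)
cos(C) = (8.0² + 7.5² − 10.2²)/(2·8.0·7.5) = (64 + 56.25 − 104.04)/120 = 16.21/120 ≈ 0.135083
C = arccos(0.135083) ≈ 82.2366°

C = 82.24°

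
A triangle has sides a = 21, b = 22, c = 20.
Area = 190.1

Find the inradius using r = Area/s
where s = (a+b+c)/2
s = (21 + 22 + 20)/2 = 63/2 = 31.5
r = Area/s = 190.1/31.5 ≈ 6.03492

r = 6.035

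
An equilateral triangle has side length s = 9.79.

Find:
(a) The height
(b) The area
(a) The height splits the triangle into two 30-60-90 halves: h = s·√3/2 = 9.79·1.73205/2 ≈ 16.9568/2 ≈ 8.47839
(b) Area = (√3/4)·s² = (√3/4)·9.79² = (√3/4)·95.8441 ≈ 0.433013·95.8441 ≈ 41.5017

Height = 8.478, Area = 41.5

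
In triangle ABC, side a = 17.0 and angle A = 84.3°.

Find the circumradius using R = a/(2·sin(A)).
R = a/(2·sin(A)) = 17.0/(2·sin(84.3°))
sin(84.3°) ≈ 0.995056
R ≈ 17.0/(2·0.995056) = 17.0/1.99011 ≈ 8.54224

R = 8.542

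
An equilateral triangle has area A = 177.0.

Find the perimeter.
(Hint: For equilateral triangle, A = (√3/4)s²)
A = (√3/4)s²  ⇒  s² = 4A/√3 = 4·177.0/√3 = 708/1.73205 ≈ 408.764
s ≈ √408.764 ≈ 20.2179
Perimeter = 3s ≈ 3·20.2179 ≈ 60.6537

Perimeter = 60.65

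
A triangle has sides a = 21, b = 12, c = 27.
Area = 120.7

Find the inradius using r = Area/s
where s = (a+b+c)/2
s = (21 + 12 + 27)/2 = 60/2 = 30
r = Area/s = 120.7/30 ≈ 4.02333

r = 4.023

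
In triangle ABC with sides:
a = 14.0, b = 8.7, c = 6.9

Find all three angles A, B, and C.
Law of cosines for each angle (a² = 196, b² = 75.69, c² = 47.61):
cos(A) = (b² + c² − a²)/(2bc) = (75.69 + 47.61 − 196)/(2·8.7·6.9) = -72.7/120.06 ≈ -0.605531  ⇒  A ≈ 127.267°
cos(B) = (a² + c² − b²)/(2ac) = (196 + 47.61 − 75.69)/(2·14.0·6.9) = 167.92/193.2 ≈ 0.869151  ⇒  B ≈ 29.6399°
cos(C) = (a² + b² − c²)/(2ab) = (196 + 75.69 − 47.61)/(2·14.0·8.7) = 224.08/243.6 ≈ 0.919869  ⇒  C ≈ 23.0931°
Check: A + B + C ≈ 180°

A = 127.3°, B = 29.64°, C = 23.09°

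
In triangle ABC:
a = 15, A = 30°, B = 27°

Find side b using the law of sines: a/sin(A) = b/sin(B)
a/sin(A) = b/sin(B)  ⇒  b = a·sin(B)/sin(A) = 15·sin(27°)/sin(30°)
sin(27°) ≈ 0.45399, sin(30°) ≈ 0.5
b ≈ 15·0.45399/0.5 ≈ 6.80986/0.5 ≈ 13.6197

b = 13.62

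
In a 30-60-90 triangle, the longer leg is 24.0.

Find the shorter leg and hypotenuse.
In a 30-60-90 triangle the sides are in ratio 1 : √3 : 2, so short leg = long leg/√3 and hypotenuse = 2·(short leg).
Short leg = 24.0/√3 ≈ 24.0/1.73205 ≈ 13.8564
Hypotenuse = 2·13.8564 ≈ 27.7128

Short leg = 13.86, Hypotenuse = 27.71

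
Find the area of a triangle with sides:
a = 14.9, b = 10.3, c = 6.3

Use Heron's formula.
s = (14.9 + 10.3 + 6.3)/2 = 31.5/2 = 15.75
s − a = 0.85, s − b = 5.45, s − c = 9.45
s(s−a)(s−b)(s−c) = 15.75·0.85·5.45·9.45 ≈ 689.49
Area = √689.49 ≈ 26.2581

Area = 26.26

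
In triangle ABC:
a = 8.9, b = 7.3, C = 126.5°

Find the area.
Two sides and the included angle (SAS): A = ½·a·b·sin(C) = ½·8.9·7.3·sin(126.5°)
sin(126.5°) ≈ 0.803857
A ≈ ½·64.97·0.803857 = 32.485·0.803857 ≈ 26.1133

Area = 26.11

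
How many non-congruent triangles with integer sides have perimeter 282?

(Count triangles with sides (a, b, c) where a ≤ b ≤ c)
Let a ≤ b ≤ c with a + b + c = 282. The only binding inequality is a + b > c, i.e. 282 − c > c, so c < 282/2; and c ≥ 282/3 since c is the largest side.
So 94 ≤ c ≤ 140. For each c, b runs from ⌈(282 − c)/2⌉ up to c (then a = 282 − b − c satisfies 1 ≤ a ≤ b automatically), giving c − ⌈(282 − c)/2⌉ + 1 choices.
Summing over c: 1 + 2 + 4 + 5 + … + 68 + 70  (47 terms, c = 94, …, 140) = 1657
Check (closed form: nearest integer to p²/48 for even p, (p+3)²/48 for odd p): 282²/48 = 79524/48 ≈ 1656.75 → 1657

1657 triangles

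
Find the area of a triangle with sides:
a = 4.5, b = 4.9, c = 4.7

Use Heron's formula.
s = (4.5 + 4.9 + 4.7)/2 = 14.1/2 = 7.05
s − a = 2.55, s − b = 2.15, s − c = 2.35
s(s−a)(s−b)(s−c) = 7.05·2.55·2.15·2.35 ≈ 90.8313
Area = √90.8313 ≈ 9.53055

Area = 9.531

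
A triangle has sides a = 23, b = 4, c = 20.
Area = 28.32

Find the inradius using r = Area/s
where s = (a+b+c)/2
s = (23 + 4 + 20)/2 = 47/2 = 23.5
r = Area/s = 28.32/23.5 ≈ 1.20511

r = 1.205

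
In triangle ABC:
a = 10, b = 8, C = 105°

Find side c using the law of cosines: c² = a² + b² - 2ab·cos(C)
c² = 10² + 8² − 2·10·8·cos(105°)
cos(105°) ≈ -0.258819
c² ≈ 100 + 64 − 160·(-0.258819) ≈ 164 + 41.411 ≈ 205.411
c ≈ √205.411 ≈ 14.3322

c = 14.33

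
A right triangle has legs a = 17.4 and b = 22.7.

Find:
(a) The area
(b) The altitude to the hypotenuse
(a) The legs are perpendicular, so Area = ½·a·b = ½·17.4·22.7 = ½·394.98 = 197.49
(b) Hypotenuse c = √(a² + b²) = √(302.76 + 515.29) = √818.05 ≈ 28.6016
    Area = ½·c·h_c  ⇒  h_c = 2·Area/c = 394.98/28.6016 ≈ 13.8097

Area = 197.49, h_c = 13.81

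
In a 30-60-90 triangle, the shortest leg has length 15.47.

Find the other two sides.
In a 30-60-90 triangle the sides are in ratio 1 : √3 : 2 (short leg : long leg : hypotenuse).
Long leg = 15.47·√3 ≈ 15.47·1.73205 ≈ 26.7948
Hypotenuse = 2·15.47 = 30.94

Long leg = 15.47√3 = 26.79, Hypotenuse = 30.94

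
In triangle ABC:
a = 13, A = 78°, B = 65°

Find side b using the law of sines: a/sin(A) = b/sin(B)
a/sin(A) = b/sin(B)  ⇒  b = a·sin(B)/sin(A) = 13·sin(65°)/sin(78°)
sin(65°) ≈ 0.906308, sin(78°) ≈ 0.978148
b ≈ 13·0.906308/0.978148 ≈ 11.782/0.978148 ≈ 12.0452

b = 12.05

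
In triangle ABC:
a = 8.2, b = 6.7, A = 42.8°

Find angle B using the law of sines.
a/sin(A) = b/sin(B)  ⇒  sin(B) = b·sin(A)/a = 6.7·sin(42.8°)/8.2
sin(42.8°) ≈ 0.679441
sin(B) ≈ 6.7·0.679441/8.2 ≈ 4.55226/8.2 ≈ 0.555153
B = arcsin(0.555153) ≈ 33.7213°
(Since b ≤ a we need B ≤ A, so the obtuse alternative 180° − 33.7213° ≈ 146.279° is rejected.)

B = 33.72°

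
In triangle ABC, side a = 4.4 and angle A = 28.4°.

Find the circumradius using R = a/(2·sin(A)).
R = a/(2·sin(A)) = 4.4/(2·sin(28.4°))
sin(28.4°) ≈ 0.475624
R ≈ 4.4/(2·0.475624) = 4.4/0.951248 ≈ 4.6255

R = 4.626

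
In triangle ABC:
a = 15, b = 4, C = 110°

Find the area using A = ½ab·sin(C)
A = ½·a·b·sin(C) = ½·15·4·sin(110°)
sin(110°) ≈ 0.939693
A ≈ ½·60·0.939693 = 30·0.939693 ≈ 28.1908

Area = 28.19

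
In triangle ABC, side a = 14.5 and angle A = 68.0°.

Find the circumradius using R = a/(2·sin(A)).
R = a/(2·sin(A)) = 14.5/(2·sin(68.0°))
sin(68.0°) ≈ 0.927184
R ≈ 14.5/(2·0.927184) = 14.5/1.85437 ≈ 7.81938

R = 7.819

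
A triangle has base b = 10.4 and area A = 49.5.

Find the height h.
A = ½·b·h  ⇒  h = 2A/b = 2·49.5/10.4 = 99/10.4 ≈ 9.51923

h = 9.519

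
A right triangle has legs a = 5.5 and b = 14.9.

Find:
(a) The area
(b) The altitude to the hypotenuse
(a) The legs are perpendicular, so Area = ½·a·b = ½·5.5·14.9 = ½·81.95 = 40.975
(b) Hypotenuse c = √(a² + b²) = √(30.25 + 222.01) = √252.26 ≈ 15.8827
    Area = ½·c·h_c  ⇒  h_c = 2·Area/c = 81.95/15.8827 ≈ 5.1597

Area = 40.975, h_c = 5.16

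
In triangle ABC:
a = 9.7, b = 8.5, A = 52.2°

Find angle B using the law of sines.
a/sin(A) = b/sin(B)  ⇒  sin(B) = b·sin(A)/a = 8.5·sin(52.2°)/9.7
sin(52.2°) ≈ 0.790155
sin(B) ≈ 8.5·0.790155/9.7 ≈ 6.71632/9.7 ≈ 0.692404
B = arcsin(0.692404) ≈ 43.8207°
(Since b ≤ a we need B ≤ A, so the obtuse alternative 180° − 43.8207° ≈ 136.179° is rejected.)

B = 43.82°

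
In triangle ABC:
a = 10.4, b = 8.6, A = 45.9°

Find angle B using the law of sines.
a/sin(A) = b/sin(B)  ⇒  sin(B) = b·sin(A)/a = 8.6·sin(45.9°)/10.4
sin(45.9°) ≈ 0.718126
sin(B) ≈ 8.6·0.718126/10.4 ≈ 6.17589/10.4 ≈ 0.593835
B = arcsin(0.593835) ≈ 36.4296°
(Since b ≤ a we need B ≤ A, so the obtuse alternative 180° − 36.4296° ≈ 143.57° is rejected.)

B = 36.43°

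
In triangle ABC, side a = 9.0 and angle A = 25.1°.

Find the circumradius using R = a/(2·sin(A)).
R = a/(2·sin(A)) = 9.0/(2·sin(25.1°))
sin(25.1°) ≈ 0.424199
R ≈ 9.0/(2·0.424199) = 9.0/0.848399 ≈ 10.6082

R = 10.61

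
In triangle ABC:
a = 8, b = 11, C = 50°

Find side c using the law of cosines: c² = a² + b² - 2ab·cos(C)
c² = 8² + 11² − 2·8·11·cos(50°)
cos(50°) ≈ 0.642788
c² ≈ 64 + 121 − 176·(0.642788) ≈ 185 − 113.131 ≈ 71.8694
c ≈ √71.8694 ≈ 8.47758

c = 8.478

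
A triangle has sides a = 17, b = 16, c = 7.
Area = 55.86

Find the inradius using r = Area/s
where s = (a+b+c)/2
s = (17 + 16 + 7)/2 = 40/2 = 20
r = Area/s = 55.86/20 ≈ 2.793

r = 2.793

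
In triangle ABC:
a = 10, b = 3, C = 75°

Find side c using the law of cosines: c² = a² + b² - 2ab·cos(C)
c² = 10² + 3² − 2·10·3·cos(75°)
cos(75°) ≈ 0.258819
c² ≈ 100 + 9 − 60·(0.258819) ≈ 109 − 15.5291 ≈ 93.4709
c ≈ √93.4709 ≈ 9.66803

c = 9.668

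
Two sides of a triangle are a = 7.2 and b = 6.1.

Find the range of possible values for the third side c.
Triangle inequality: |a − b| < c < a + b
|a − b| = |7.2 − 6.1| = 1.1
a + b = 7.2 + 6.1 = 13.3

1.1 < c < 13.3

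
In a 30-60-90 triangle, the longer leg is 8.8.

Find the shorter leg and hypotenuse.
In a 30-60-90 triangle the sides are in ratio 1 : √3 : 2, so short leg = long leg/√3 and hypotenuse = 2·(short leg).
Short leg = 8.8/√3 ≈ 8.8/1.73205 ≈ 5.08068
Hypotenuse = 2·5.08068 ≈ 10.1614

Short leg = 5.081, Hypotenuse = 10.16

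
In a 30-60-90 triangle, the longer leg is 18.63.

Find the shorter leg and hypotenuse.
In a 30-60-90 triangle the sides are in ratio 1 : √3 : 2, so short leg = long leg/√3 and hypotenuse = 2·(short leg).
Short leg = 18.63/√3 ≈ 18.63/1.73205 ≈ 10.756
Hypotenuse = 2·10.756 ≈ 21.5121

Short leg = 10.76, Hypotenuse = 21.51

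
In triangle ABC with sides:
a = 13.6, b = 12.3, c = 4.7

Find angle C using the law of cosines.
c² = a² + b² − 2ab·cos(C)  ⇒  cos(C) = (a² + b² − c²)/(2ab)
cos(C) = (13.6² + 12.3² − 4.7²)/(2·13.6·12.3) = (184.96 + 151.29 − 22.09)/334.56 = 314.16/334.56 ≈ 0.939024
C = arccos(0.939024) ≈ 20.1116°

C = 20.11°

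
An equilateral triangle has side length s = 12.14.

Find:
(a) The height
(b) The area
(a) The height splits the triangle into two 30-60-90 halves: h = s·√3/2 = 12.14·1.73205/2 ≈ 21.0271/2 ≈ 10.5135
(b) Area = (√3/4)·s² = (√3/4)·12.14² = (√3/4)·147.3796 ≈ 0.433013·147.3796 ≈ 63.8172

Height = 10.51, Area = 63.82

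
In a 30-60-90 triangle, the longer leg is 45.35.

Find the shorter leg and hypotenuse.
In a 30-60-90 triangle the sides are in ratio 1 : √3 : 2, so short leg = long leg/√3 and hypotenuse = 2·(short leg).
Short leg = 45.35/√3 ≈ 45.35/1.73205 ≈ 26.1828
Hypotenuse = 2·26.1828 ≈ 52.3657

Short leg = 26.18, Hypotenuse = 52.37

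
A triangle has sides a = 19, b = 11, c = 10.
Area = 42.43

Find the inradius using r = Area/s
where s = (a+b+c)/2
s = (19 + 11 + 10)/2 = 40/2 = 20
r = Area/s = 42.43/20 ≈ 2.1215

r = 2.122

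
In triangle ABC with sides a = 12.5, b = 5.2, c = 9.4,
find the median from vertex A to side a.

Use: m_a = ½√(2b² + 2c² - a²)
m_a = ½√(2·5.2² + 2·9.4² − 12.5²) = ½√(2·27.04 + 2·88.36 − 156.25) = ½√(54.08 + 176.72 − 156.25) = ½√74.55
√74.55 ≈ 8.63423, so m_a ≈ 4.31712

m_a = 4.317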